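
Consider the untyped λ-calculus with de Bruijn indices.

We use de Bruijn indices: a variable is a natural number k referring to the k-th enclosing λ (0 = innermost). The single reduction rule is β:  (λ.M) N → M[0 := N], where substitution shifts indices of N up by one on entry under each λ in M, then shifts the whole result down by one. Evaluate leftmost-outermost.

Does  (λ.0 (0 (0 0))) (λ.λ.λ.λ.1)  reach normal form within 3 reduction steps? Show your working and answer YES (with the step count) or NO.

  start: (λ.0 (0 (0 0))) (λ.λ.λ.λ.1)
  [1] (λ.λ.λ.λ.1) ((λ.λ.λ.λ.1) ((λ.λ.λ.λ.1) (λ.λ.λ.λ.1)))
  [2] λ.λ.λ.1

Answer: YES — reaches normal form λ.λ.λ.1 in 2 ≤ 3 steps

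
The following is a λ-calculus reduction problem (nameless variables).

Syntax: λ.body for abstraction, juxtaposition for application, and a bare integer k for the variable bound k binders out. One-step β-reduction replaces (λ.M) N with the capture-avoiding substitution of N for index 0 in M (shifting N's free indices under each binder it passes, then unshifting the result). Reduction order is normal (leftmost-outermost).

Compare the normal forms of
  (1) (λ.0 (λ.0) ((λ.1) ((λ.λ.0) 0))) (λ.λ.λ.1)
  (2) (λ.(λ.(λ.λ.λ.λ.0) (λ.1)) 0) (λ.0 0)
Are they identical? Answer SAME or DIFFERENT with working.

Answer: DIFFERENT — A ⇓ λ.λ.λ.λ.1, B ⇓ λ.λ.λ.0

Working:
Term A:
  start: (λ.0 (λ.0) ((λ.1) ((λ.λ.0) 0))) (λ.λ.λ.1)
  step 1: (λ.λ.λ.1) (λ.0) ((λ.λ.λ.λ.1) ((λ.λ.0) (λ.λ.λ.1)))
  step 2: (λ.λ.1) ((λ.λ.λ.λ.1) ((λ.λ.0) (λ.λ.λ.1)))
  step 3: λ.(λ.λ.λ.λ.1) ((λ.λ.0) (λ.λ.λ.1))
  step 4: λ.λ.λ.λ.1

Term B:
  start: (λ.(λ.(λ.λ.λ.λ.0) (λ.1)) 0) (λ.0 0)
  step 1: (λ.(λ.λ.λ.λ.0) (λ.1)) (λ.0 0)
  step 2: (λ.λ.λ.λ.0) (λ.λ.0 0)
  step 3: λ.λ.λ.0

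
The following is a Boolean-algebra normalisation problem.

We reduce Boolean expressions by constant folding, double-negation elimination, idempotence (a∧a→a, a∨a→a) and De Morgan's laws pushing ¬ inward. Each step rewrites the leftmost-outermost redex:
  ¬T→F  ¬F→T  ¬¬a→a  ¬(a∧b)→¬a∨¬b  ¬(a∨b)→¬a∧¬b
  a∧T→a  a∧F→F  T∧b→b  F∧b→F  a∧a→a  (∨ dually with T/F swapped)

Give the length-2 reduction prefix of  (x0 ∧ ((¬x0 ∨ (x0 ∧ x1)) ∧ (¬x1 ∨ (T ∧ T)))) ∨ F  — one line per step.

Answer: after 2 steps: x0 ∧ ((¬x0 ∨ (x0 ∧ x1)) ∧ (¬x1 ∨ T))

Derivation:
  start: (x0 ∧ ((¬x0 ∨ (x0 ∧ x1)) ∧ (¬x1 ∨ (T ∧ T)))) ∨ F
  [1] x0 ∧ ((¬x0 ∨ (x0 ∧ x1)) ∧ (¬x1 ∨ (T ∧ T)))
  [2] x0 ∧ ((¬x0 ∨ (x0 ∧ x1)) ∧ (¬x1 ∨ T))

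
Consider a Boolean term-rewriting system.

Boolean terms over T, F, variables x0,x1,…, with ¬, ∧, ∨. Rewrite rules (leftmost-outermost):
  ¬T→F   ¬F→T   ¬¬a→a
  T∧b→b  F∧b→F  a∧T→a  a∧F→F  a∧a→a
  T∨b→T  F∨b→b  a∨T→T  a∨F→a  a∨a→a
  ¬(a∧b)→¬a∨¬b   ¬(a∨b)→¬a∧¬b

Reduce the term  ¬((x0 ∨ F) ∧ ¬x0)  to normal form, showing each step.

  start: ¬((x0 ∨ F) ∧ ¬x0)
  [1] ¬(x0 ∨ F) ∨ ¬¬x0
  [2] (¬x0 ∧ ¬F) ∨ ¬¬x0
  [3] (¬x0 ∧ T) ∨ ¬¬x0
  [4] ¬x0 ∨ ¬¬x0
  [5] ¬x0 ∨ x0

Answer: normal form = ¬x0 ∨ x0  (in 5 steps)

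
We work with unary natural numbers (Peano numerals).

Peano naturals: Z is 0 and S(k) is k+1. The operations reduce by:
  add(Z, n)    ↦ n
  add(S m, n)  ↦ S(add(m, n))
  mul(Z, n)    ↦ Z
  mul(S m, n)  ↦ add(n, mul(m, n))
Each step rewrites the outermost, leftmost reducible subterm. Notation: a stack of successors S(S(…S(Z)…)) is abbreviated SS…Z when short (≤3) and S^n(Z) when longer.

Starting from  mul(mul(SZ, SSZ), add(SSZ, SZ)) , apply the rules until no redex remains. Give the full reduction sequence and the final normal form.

  start: mul(mul(SZ, SSZ), add(SSZ, SZ))
  step 1: mul(add(SSZ, mul(Z, SSZ)), add(SSZ, SZ))
  step 2: mul(S(add(SZ, mul(Z, SSZ))), add(SSZ, SZ))
  step 3: add(add(SSZ, SZ), mul(add(SZ, mul(Z, SSZ)), add(SSZ, SZ)))
  step 4: add(S(add(SZ, SZ)), mul(add(SZ, mul(Z, SSZ)), add(SSZ, SZ)))
  step 5: S(add(add(SZ, SZ), mul(add(SZ, mul(Z, SSZ)), add(SSZ, SZ))))
  step 6: S(add(S(add(Z, SZ)), mul(add(SZ, mul(Z, SSZ)), add(SSZ, SZ))))
  step 7: S(S(add(add(Z, SZ), mul(add(SZ, mul(Z, SSZ)), add(SSZ, SZ)))))
  step 8: S(S(add(SZ, mul(add(SZ, mul(Z, SSZ)), add(SSZ, SZ)))))
  step 9: S(S(S(add(Z, mul(add(SZ, mul(Z, SSZ)), add(SSZ, SZ))))))
  step 10: S(S(S(mul(add(SZ, mul(Z, SSZ)), add(SSZ, SZ)))))
  step 11: S(S(S(mul(S(add(Z, mul(Z, SSZ))), add(SSZ, SZ)))))
  step 12: S(S(S(add(add(SSZ, SZ), mul(add(Z, mul(Z, SSZ)), add(SSZ, SZ))))))
  step 13: S(S(S(add(S(add(SZ, SZ)), mul(add(Z, mul(Z, SSZ)), add(SSZ, SZ))))))
  step 14: S(S(S(S(add(add(SZ, SZ), mul(add(Z, mul(Z, SSZ)), add(SSZ, SZ)))))))
  step 15: S(S(S(S(add(S(add(Z, SZ)), mul(add(Z, mul(Z, SSZ)), add(SSZ, SZ)))))))
  step 16: S(S(S(S(S(add(add(Z, SZ), mul(add(Z, mul(Z, SSZ)), add(SSZ, SZ))))))))
  step 17: S(S(S(S(S(add(SZ, mul(add(Z, mul(Z, SSZ)), add(SSZ, SZ))))))))
  step 18: S(S(S(S(S(S(add(Z, mul(add(Z, mul(Z, SSZ)), add(SSZ, SZ)))))))))
  step 19: S(S(S(S(S(S(mul(add(Z, mul(Z, SSZ)), add(SSZ, SZ))))))))
  step 20: S(S(S(S(S(S(mul(mul(Z, SSZ), add(SSZ, SZ))))))))
  step 21: S(S(S(S(S(S(mul(Z, add(SSZ, SZ))))))))
  step 22: S^6(Z)

Answer: normal form = S^6(Z)  (in 22 steps)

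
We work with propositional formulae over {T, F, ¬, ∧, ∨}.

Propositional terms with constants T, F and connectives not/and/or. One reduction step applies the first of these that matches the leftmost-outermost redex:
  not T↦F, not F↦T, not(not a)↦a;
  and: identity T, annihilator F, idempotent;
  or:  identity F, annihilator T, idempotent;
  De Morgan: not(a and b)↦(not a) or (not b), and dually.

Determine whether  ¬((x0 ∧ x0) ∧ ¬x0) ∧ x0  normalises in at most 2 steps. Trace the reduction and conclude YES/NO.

  start: ¬((x0 ∧ x0) ∧ ¬x0) ∧ x0
  →1  (¬(x0 ∧ x0) ∨ ¬¬x0) ∧ x0
  →2  ((¬x0 ∨ ¬x0) ∨ ¬¬x0) ∧ x0

Answer: NO — after 2 steps the term is ((¬x0 ∨ ¬x0) ∨ ¬¬x0) ∧ x0, not yet normal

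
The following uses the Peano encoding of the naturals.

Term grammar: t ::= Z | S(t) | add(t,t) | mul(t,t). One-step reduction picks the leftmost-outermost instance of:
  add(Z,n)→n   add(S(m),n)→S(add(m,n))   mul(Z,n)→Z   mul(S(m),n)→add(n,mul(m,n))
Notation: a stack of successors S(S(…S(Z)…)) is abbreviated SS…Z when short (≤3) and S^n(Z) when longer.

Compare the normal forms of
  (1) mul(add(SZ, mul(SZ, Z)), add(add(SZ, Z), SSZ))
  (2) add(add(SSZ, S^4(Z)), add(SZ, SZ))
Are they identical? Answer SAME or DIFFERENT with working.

Answer: DIFFERENT — A ⇓ SSSZ, B ⇓ S^8(Z)

Working:
Term A:
  start: mul(add(SZ, mul(SZ, Z)), add(add(SZ, Z), SSZ))
  [1] mul(S(add(Z, mul(SZ, Z))), add(add(SZ, Z), SSZ))
  [2] add(add(add(SZ, Z), SSZ), mul(add(Z, mul(SZ, Z)), add(add(SZ, Z), SSZ)))
  [3] add(add(S(add(Z, Z)), SSZ), mul(add(Z, mul(SZ, Z)), add(add(SZ, Z), SSZ)))
  [4] add(S(add(add(Z, Z), SSZ)), mul(add(Z, mul(SZ, Z)), add(add(SZ, Z), SSZ)))
  [5] S(add(add(add(Z, Z), SSZ), mul(add(Z, mul(SZ, Z)), add(add(SZ, Z), SSZ))))
  [6] S(add(add(Z, SSZ), mul(add(Z, mul(SZ, Z)), add(add(SZ, Z), SSZ))))
  [7] S(add(SSZ, mul(add(Z, mul(SZ, Z)), add(add(SZ, Z), SSZ))))
  [8] S(S(add(SZ, mul(add(Z, mul(SZ, Z)), add(add(SZ, Z), SSZ)))))
  [9] S(S(S(add(Z, mul(add(Z, mul(SZ, Z)), add(add(SZ, Z), SSZ))))))
  [10] S(S(S(mul(add(Z, mul(SZ, Z)), add(add(SZ, Z), SSZ)))))
  [11] S(S(S(mul(mul(SZ, Z), add(add(SZ, Z), SSZ)))))
  [12] S(S(S(mul(add(Z, mul(Z, Z)), add(add(SZ, Z), SSZ)))))
  [13] S(S(S(mul(mul(Z, Z), add(add(SZ, Z), SSZ)))))
  [14] S(S(S(mul(Z, add(add(SZ, Z), SSZ)))))
  [15] SSSZ

Term B:
  start: add(add(SSZ, S^4(Z)), add(SZ, SZ))
  [1] add(S(add(SZ, S^4(Z))), add(SZ, SZ))
  [2] S(add(add(SZ, S^4(Z)), add(SZ, SZ)))
  [3] S(add(S(add(Z, S^4(Z))), add(SZ, SZ)))
  [4] S(S(add(add(Z, S^4(Z)), add(SZ, SZ))))
  [5] S(S(add(S^4(Z), add(SZ, SZ))))
  [6] S(S(S(add(SSSZ, add(SZ, SZ)))))
  [7] S(S(S(S(add(SSZ, add(SZ, SZ))))))
  [8] S(S(S(S(S(add(SZ, add(SZ, SZ)))))))
  [9] S(S(S(S(S(S(add(Z, add(SZ, SZ))))))))
  [10] S(S(S(S(S(S(add(SZ, SZ)))))))
  [11] S(S(S(S(S(S(S(add(Z, SZ))))))))
  [12] S^8(Z)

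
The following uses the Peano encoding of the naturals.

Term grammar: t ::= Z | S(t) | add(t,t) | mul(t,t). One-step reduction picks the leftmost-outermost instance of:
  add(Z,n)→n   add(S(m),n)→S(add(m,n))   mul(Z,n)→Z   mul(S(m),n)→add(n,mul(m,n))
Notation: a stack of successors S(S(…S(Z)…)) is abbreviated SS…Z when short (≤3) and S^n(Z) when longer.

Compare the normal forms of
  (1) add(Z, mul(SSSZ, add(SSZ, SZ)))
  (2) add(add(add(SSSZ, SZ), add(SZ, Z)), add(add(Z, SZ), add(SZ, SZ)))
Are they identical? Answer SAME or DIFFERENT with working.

Term A:
  start: add(Z, mul(SSSZ, add(SSZ, SZ)))
  step 1: mul(SSSZ, add(SSZ, SZ))
  step 2: add(add(SSZ, SZ), mul(SSZ, add(SSZ, SZ)))
  step 3: add(S(add(SZ, SZ)), mul(SSZ, add(SSZ, SZ)))
  step 4: S(add(add(SZ, SZ), mul(SSZ, add(SSZ, SZ))))
  step 5: S(add(S(add(Z, SZ)), mul(SSZ, add(SSZ, SZ))))
  step 6: S(S(add(add(Z, SZ), mul(SSZ, add(SSZ, SZ)))))
  step 7: S(S(add(SZ, mul(SSZ, add(SSZ, SZ)))))
  step 8: S(S(S(add(Z, mul(SSZ, add(SSZ, SZ))))))
  step 9: S(S(S(mul(SSZ, add(SSZ, SZ)))))
  step 10: S(S(S(add(add(SSZ, SZ), mul(SZ, add(SSZ, SZ))))))
  step 11: S(S(S(add(S(add(SZ, SZ)), mul(SZ, add(SSZ, SZ))))))
  step 12: S(S(S(S(add(add(SZ, SZ), mul(SZ, add(SSZ, SZ)))))))
  step 13: S(S(S(S(add(S(add(Z, SZ)), mul(SZ, add(SSZ, SZ)))))))
  step 14: S(S(S(S(S(add(add(Z, SZ), mul(SZ, add(SSZ, SZ))))))))
  step 15: S(S(S(S(S(add(SZ, mul(SZ, add(SSZ, SZ))))))))
  step 16: S(S(S(S(S(S(add(Z, mul(SZ, add(SSZ, SZ)))))))))
  step 17: S(S(S(S(S(S(mul(SZ, add(SSZ, SZ))))))))
  step 18: S(S(S(S(S(S(add(add(SSZ, SZ), mul(Z, add(SSZ, SZ)))))))))
  step 19: S(S(S(S(S(S(add(S(add(SZ, SZ)), mul(Z, add(SSZ, SZ)))))))))
  step 20: S(S(S(S(S(S(S(add(add(SZ, SZ), mul(Z, add(SSZ, SZ))))))))))
  step 21: S(S(S(S(S(S(S(add(S(add(Z, SZ)), mul(Z, add(SSZ, SZ))))))))))
  step 22: S(S(S(S(S(S(S(S(add(add(Z, SZ), mul(Z, add(SSZ, SZ)))))))))))
  step 23: S(S(S(S(S(S(S(S(add(SZ, mul(Z, add(SSZ, SZ)))))))))))
  step 24: S(S(S(S(S(S(S(S(S(add(Z, mul(Z, add(SSZ, SZ))))))))))))
  step 25: S(S(S(S(S(S(S(S(S(mul(Z, add(SSZ, SZ)))))))))))
  step 26: S^9(Z)

Term B:
  start: add(add(add(SSSZ, SZ), add(SZ, Z)), add(add(Z, SZ), add(SZ, SZ)))
  step 1: add(add(S(add(SSZ, SZ)), add(SZ, Z)), add(add(Z, SZ), add(SZ, SZ)))
  step 2: add(S(add(add(SSZ, SZ), add(SZ, Z))), add(add(Z, SZ), add(SZ, SZ)))
  step 3: S(add(add(add(SSZ, SZ), add(SZ, Z)), add(add(Z, SZ), add(SZ, SZ))))
  step 4: S(add(add(S(add(SZ, SZ)), add(SZ, Z)), add(add(Z, SZ), add(SZ, SZ))))
  step 5: S(add(S(add(add(SZ, SZ), add(SZ, Z))), add(add(Z, SZ), add(SZ, SZ))))
  step 6: S(S(add(add(add(SZ, SZ), add(SZ, Z)), add(add(Z, SZ), add(SZ, SZ)))))
  step 7: S(S(add(add(S(add(Z, SZ)), add(SZ, Z)), add(add(Z, SZ), add(SZ, SZ)))))
  step 8: S(S(add(S(add(add(Z, SZ), add(SZ, Z))), add(add(Z, SZ), add(SZ, SZ)))))
  step 9: S(S(S(add(add(add(Z, SZ), add(SZ, Z)), add(add(Z, SZ), add(SZ, SZ))))))
  step 10: S(S(S(add(add(SZ, add(SZ, Z)), add(add(Z, SZ), add(SZ, SZ))))))
  step 11: S(S(S(add(S(add(Z, add(SZ, Z))), add(add(Z, SZ), add(SZ, SZ))))))
  step 12: S(S(S(S(add(add(Z, add(SZ, Z)), add(add(Z, SZ), add(SZ, SZ)))))))
  step 13: S(S(S(S(add(add(SZ, Z), add(add(Z, SZ), add(SZ, SZ)))))))
  step 14: S(S(S(S(add(S(add(Z, Z)), add(add(Z, SZ), add(SZ, SZ)))))))
  step 15: S(S(S(S(S(add(add(Z, Z), add(add(Z, SZ), add(SZ, SZ))))))))
  step 16: S(S(S(S(S(add(Z, add(add(Z, SZ), add(SZ, SZ))))))))
  step 17: S(S(S(S(S(add(add(Z, SZ), add(SZ, SZ)))))))
  step 18: S(S(S(S(S(add(SZ, add(SZ, SZ)))))))
  step 19: S(S(S(S(S(S(add(Z, add(SZ, SZ))))))))
  step 20: S(S(S(S(S(S(add(SZ, SZ)))))))
  step 21: S(S(S(S(S(S(S(add(Z, SZ))))))))
  step 22: S^8(Z)

Answer: DIFFERENT — A ⇓ S^9(Z), B ⇓ S^8(Z)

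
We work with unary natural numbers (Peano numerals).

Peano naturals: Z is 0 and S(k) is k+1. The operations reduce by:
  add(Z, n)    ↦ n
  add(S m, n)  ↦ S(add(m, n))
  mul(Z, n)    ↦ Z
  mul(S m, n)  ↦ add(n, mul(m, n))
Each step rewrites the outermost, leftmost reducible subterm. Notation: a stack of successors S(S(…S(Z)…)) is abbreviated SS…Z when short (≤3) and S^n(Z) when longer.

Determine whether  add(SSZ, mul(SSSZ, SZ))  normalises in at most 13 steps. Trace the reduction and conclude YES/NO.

Answer: YES — reaches normal form S^5(Z) in 13 ≤ 13 steps

Derivation:
  start: add(SSZ, mul(SSSZ, SZ))
  step 1: S(add(SZ, mul(SSSZ, SZ)))
  step 2: S(S(add(Z, mul(SSSZ, SZ))))
  step 3: S(S(mul(SSSZ, SZ)))
  step 4: S(S(add(SZ, mul(SSZ, SZ))))
  step 5: S(S(S(add(Z, mul(SSZ, SZ)))))
  step 6: S(S(S(mul(SSZ, SZ))))
  step 7: S(S(S(add(SZ, mul(SZ, SZ)))))
  step 8: S(S(S(S(add(Z, mul(SZ, SZ))))))
  step 9: S(S(S(S(mul(SZ, SZ)))))
  step 10: S(S(S(S(add(SZ, mul(Z, SZ))))))
  step 11: S(S(S(S(S(add(Z, mul(Z, SZ)))))))
  step 12: S(S(S(S(S(mul(Z, SZ))))))
  step 13: S^5(Z)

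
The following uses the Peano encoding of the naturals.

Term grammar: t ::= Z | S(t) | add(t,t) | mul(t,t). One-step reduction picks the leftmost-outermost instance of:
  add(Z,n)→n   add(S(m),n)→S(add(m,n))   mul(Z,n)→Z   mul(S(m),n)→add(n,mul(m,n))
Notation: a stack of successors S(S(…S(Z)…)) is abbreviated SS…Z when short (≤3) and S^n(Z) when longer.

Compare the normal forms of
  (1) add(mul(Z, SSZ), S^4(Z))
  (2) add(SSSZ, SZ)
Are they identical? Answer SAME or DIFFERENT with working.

Answer: SAME — A ⇓ S^4(Z), B ⇓ S^4(Z)

Working:
Term A:
  start: add(mul(Z, SSZ), S^4(Z))
  step 1: add(Z, S^4(Z))
  step 2: S^4(Z)

Term B:
  start: add(SSSZ, SZ)
  step 1: S(add(SSZ, SZ))
  step 2: S(S(add(SZ, SZ)))
  step 3: S(S(S(add(Z, SZ))))
  step 4: S^4(Z)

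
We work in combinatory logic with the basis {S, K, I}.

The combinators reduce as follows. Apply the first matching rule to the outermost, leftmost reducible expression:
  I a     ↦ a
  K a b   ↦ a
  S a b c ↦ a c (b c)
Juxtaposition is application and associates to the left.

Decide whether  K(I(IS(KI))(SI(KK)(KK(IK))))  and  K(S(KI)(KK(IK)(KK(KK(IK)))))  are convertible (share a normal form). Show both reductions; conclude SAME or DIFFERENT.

Answer: SAME — A ⇓ K(S(KI)(KK)), B ⇓ K(S(KI)(KK))

Working:
Term A:
  start: K(I(IS(KI))(SI(KK)(KK(IK))))
  [1] K(IS(KI)(SI(KK)(KK(IK))))
  [2] K(S(KI)(SI(KK)(KK(IK))))
  [3] K(S(KI)(I(KK(IK))(KK(KK(IK)))))
  [4] K(S(KI)(KK(IK)(KK(KK(IK)))))
  [5] K(S(KI)(K(KK(KK(IK)))))
  [6] K(S(KI)(KK))

Term B:
  start: K(S(KI)(KK(IK)(KK(KK(IK)))))
  [1] K(S(KI)(K(KK(KK(IK)))))
  [2] K(S(KI)(KK))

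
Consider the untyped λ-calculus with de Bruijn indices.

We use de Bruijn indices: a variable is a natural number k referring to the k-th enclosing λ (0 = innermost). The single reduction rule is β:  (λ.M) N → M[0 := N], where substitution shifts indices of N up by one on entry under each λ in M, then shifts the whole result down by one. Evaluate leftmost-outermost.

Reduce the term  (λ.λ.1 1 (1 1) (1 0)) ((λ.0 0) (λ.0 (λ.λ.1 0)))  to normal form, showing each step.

  start: (λ.λ.1 1 (1 1) (1 0)) ((λ.0 0) (λ.0 (λ.λ.1 0)))
  step 1: λ.(λ.0 0) (λ.0 (λ.λ.1 0)) ((λ.0 0) (λ.0 (λ.λ.1 0))) ((λ.0 0) (λ.0 (λ.λ.1 0)) ((λ.0 0) (λ.0 (λ.λ.1 0)))) ((λ.0 0) (λ.0 (λ.λ.1 0)) 0)
  step 2: λ.(λ.0 (λ.λ.1 0)) (λ.0 (λ.λ.1 0)) ((λ.0 0) (λ.0 (λ.λ.1 0))) ((λ.0 0) (λ.0 (λ.λ.1 0)) ((λ.0 0) (λ.0 (λ.λ.1 0)))) ((λ.0 0) (λ.0 (λ.λ.1 0)) 0)
  step 3: λ.(λ.0 (λ.λ.1 0)) (λ.λ.1 0) ((λ.0 0) (λ.0 (λ.λ.1 0))) ((λ.0 0) (λ.0 (λ.λ.1 0)) ((λ.0 0) (λ.0 (λ.λ.1 0)))) ((λ.0 0) (λ.0 (λ.λ.1 0)) 0)
  step 4: λ.(λ.λ.1 0) (λ.λ.1 0) ((λ.0 0) (λ.0 (λ.λ.1 0))) ((λ.0 0) (λ.0 (λ.λ.1 0)) ((λ.0 0) (λ.0 (λ.λ.1 0)))) ((λ.0 0) (λ.0 (λ.λ.1 0)) 0)
  step 5: λ.(λ.(λ.λ.1 0) 0) ((λ.0 0) (λ.0 (λ.λ.1 0))) ((λ.0 0) (λ.0 (λ.λ.1 0)) ((λ.0 0) (λ.0 (λ.λ.1 0)))) ((λ.0 0) (λ.0 (λ.λ.1 0)) 0)
  step 6: λ.(λ.λ.1 0) ((λ.0 0) (λ.0 (λ.λ.1 0))) ((λ.0 0) (λ.0 (λ.λ.1 0)) ((λ.0 0) (λ.0 (λ.λ.1 0)))) ((λ.0 0) (λ.0 (λ.λ.1 0)) 0)
  step 7: λ.(λ.(λ.0 0) (λ.0 (λ.λ.1 0)) 0) ((λ.0 0) (λ.0 (λ.λ.1 0)) ((λ.0 0) (λ.0 (λ.λ.1 0)))) ((λ.0 0) (λ.0 (λ.λ.1 0)) 0)
  step 8: λ.(λ.0 0) (λ.0 (λ.λ.1 0)) ((λ.0 0) (λ.0 (λ.λ.1 0)) ((λ.0 0) (λ.0 (λ.λ.1 0)))) ((λ.0 0) (λ.0 (λ.λ.1 0)) 0)
  step 9: λ.(λ.0 (λ.λ.1 0)) (λ.0 (λ.λ.1 0)) ((λ.0 0) (λ.0 (λ.λ.1 0)) ((λ.0 0) (λ.0 (λ.λ.1 0)))) ((λ.0 0) (λ.0 (λ.λ.1 0)) 0)
  step 10: λ.(λ.0 (λ.λ.1 0)) (λ.λ.1 0) ((λ.0 0) (λ.0 (λ.λ.1 0)) ((λ.0 0) (λ.0 (λ.λ.1 0)))) ((λ.0 0) (λ.0 (λ.λ.1 0)) 0)
  step 11: λ.(λ.λ.1 0) (λ.λ.1 0) ((λ.0 0) (λ.0 (λ.λ.1 0)) ((λ.0 0) (λ.0 (λ.λ.1 0)))) ((λ.0 0) (λ.0 (λ.λ.1 0)) 0)
  step 12: λ.(λ.(λ.λ.1 0) 0) ((λ.0 0) (λ.0 (λ.λ.1 0)) ((λ.0 0) (λ.0 (λ.λ.1 0)))) ((λ.0 0) (λ.0 (λ.λ.1 0)) 0)
  step 13: λ.(λ.λ.1 0) ((λ.0 0) (λ.0 (λ.λ.1 0)) ((λ.0 0) (λ.0 (λ.λ.1 0)))) ((λ.0 0) (λ.0 (λ.λ.1 0)) 0)
  step 14: λ.(λ.(λ.0 0) (λ.0 (λ.λ.1 0)) ((λ.0 0) (λ.0 (λ.λ.1 0))) 0) ((λ.0 0) (λ.0 (λ.λ.1 0)) 0)
  step 15: λ.(λ.0 0) (λ.0 (λ.λ.1 0)) ((λ.0 0) (λ.0 (λ.λ.1 0))) ((λ.0 0) (λ.0 (λ.λ.1 0)) 0)
  step 16: λ.(λ.0 (λ.λ.1 0)) (λ.0 (λ.λ.1 0)) ((λ.0 0) (λ.0 (λ.λ.1 0))) ((λ.0 0) (λ.0 (λ.λ.1 0)) 0)
  step 17: λ.(λ.0 (λ.λ.1 0)) (λ.λ.1 0) ((λ.0 0) (λ.0 (λ.λ.1 0))) ((λ.0 0) (λ.0 (λ.λ.1 0)) 0)
  step 18: λ.(λ.λ.1 0) (λ.λ.1 0) ((λ.0 0) (λ.0 (λ.λ.1 0))) ((λ.0 0) (λ.0 (λ.λ.1 0)) 0)
  step 19: λ.(λ.(λ.λ.1 0) 0) ((λ.0 0) (λ.0 (λ.λ.1 0))) ((λ.0 0) (λ.0 (λ.λ.1 0)) 0)
  step 20: λ.(λ.λ.1 0) ((λ.0 0) (λ.0 (λ.λ.1 0))) ((λ.0 0) (λ.0 (λ.λ.1 0)) 0)
  step 21: λ.(λ.(λ.0 0) (λ.0 (λ.λ.1 0)) 0) ((λ.0 0) (λ.0 (λ.λ.1 0)) 0)
  step 22: λ.(λ.0 0) (λ.0 (λ.λ.1 0)) ((λ.0 0) (λ.0 (λ.λ.1 0)) 0)
  step 23: λ.(λ.0 (λ.λ.1 0)) (λ.0 (λ.λ.1 0)) ((λ.0 0) (λ.0 (λ.λ.1 0)) 0)
  step 24: λ.(λ.0 (λ.λ.1 0)) (λ.λ.1 0) ((λ.0 0) (λ.0 (λ.λ.1 0)) 0)
  step 25: λ.(λ.λ.1 0) (λ.λ.1 0) ((λ.0 0) (λ.0 (λ.λ.1 0)) 0)
  step 26: λ.(λ.(λ.λ.1 0) 0) ((λ.0 0) (λ.0 (λ.λ.1 0)) 0)
  step 27: λ.(λ.λ.1 0) ((λ.0 0) (λ.0 (λ.λ.1 0)) 0)
  step 28: λ.λ.(λ.0 0) (λ.0 (λ.λ.1 0)) 1 0
  step 29: λ.λ.(λ.0 (λ.λ.1 0)) (λ.0 (λ.λ.1 0)) 1 0
  step 30: λ.λ.(λ.0 (λ.λ.1 0)) (λ.λ.1 0) 1 0
  step 31: λ.λ.(λ.λ.1 0) (λ.λ.1 0) 1 0
  step 32: λ.λ.(λ.(λ.λ.1 0) 0) 1 0
  step 33: λ.λ.(λ.λ.1 0) 1 0
  step 34: λ.λ.(λ.2 0) 0
  step 35: λ.λ.1 0

Answer: normal form = λ.λ.1 0  (in 35 steps)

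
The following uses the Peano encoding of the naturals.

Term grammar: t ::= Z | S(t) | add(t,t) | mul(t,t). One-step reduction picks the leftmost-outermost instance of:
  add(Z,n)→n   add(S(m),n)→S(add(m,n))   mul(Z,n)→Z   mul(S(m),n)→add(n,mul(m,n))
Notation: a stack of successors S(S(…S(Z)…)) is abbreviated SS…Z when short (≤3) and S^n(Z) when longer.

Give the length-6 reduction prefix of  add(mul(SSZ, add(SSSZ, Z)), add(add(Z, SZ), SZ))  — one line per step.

Answer: after 6 steps: S(add(S(add(add(SZ, Z), mul(SZ, add(SSSZ, Z)))), add(add(Z, SZ), SZ)))

Reduction:
  start: add(mul(SSZ, add(SSSZ, Z)), add(add(Z, SZ), SZ))
  [1] add(add(add(SSSZ, Z), mul(SZ, add(SSSZ, Z))), add(add(Z, SZ), SZ))
  [2] add(add(S(add(SSZ, Z)), mul(SZ, add(SSSZ, Z))), add(add(Z, SZ), SZ))
  [3] add(S(add(add(SSZ, Z), mul(SZ, add(SSSZ, Z)))), add(add(Z, SZ), SZ))
  [4] S(add(add(add(SSZ, Z), mul(SZ, add(SSSZ, Z))), add(add(Z, SZ), SZ)))
  [5] S(add(add(S(add(SZ, Z)), mul(SZ, add(SSSZ, Z))), add(add(Z, SZ), SZ)))
  [6] S(add(S(add(add(SZ, Z), mul(SZ, add(SSSZ, Z)))), add(add(Z, SZ), SZ)))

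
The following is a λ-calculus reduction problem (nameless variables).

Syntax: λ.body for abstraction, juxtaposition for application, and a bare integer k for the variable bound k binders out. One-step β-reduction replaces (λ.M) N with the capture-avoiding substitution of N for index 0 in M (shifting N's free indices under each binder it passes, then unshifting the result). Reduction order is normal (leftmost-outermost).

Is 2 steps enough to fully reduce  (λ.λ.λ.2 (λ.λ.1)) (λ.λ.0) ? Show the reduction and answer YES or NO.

Answer: YES — reaches normal form λ.λ.λ.0 in 2 ≤ 2 steps

Working:
  start: (λ.λ.λ.2 (λ.λ.1)) (λ.λ.0)
  step 1: λ.λ.(λ.λ.0) (λ.λ.1)
  step 2: λ.λ.λ.0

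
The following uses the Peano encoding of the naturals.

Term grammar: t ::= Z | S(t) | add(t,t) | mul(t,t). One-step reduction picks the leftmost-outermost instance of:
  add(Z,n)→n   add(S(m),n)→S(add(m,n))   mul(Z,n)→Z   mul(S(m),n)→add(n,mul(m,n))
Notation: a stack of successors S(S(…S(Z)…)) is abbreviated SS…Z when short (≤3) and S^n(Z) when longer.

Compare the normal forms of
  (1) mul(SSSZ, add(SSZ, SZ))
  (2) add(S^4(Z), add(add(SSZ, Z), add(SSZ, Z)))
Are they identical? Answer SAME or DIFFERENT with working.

Answer: DIFFERENT — A ⇓ S^9(Z), B ⇓ S^8(Z)

Reduction:
Term A:
  start: mul(SSSZ, add(SSZ, SZ))
  step 1: add(add(SSZ, SZ), mul(SSZ, add(SSZ, SZ)))
  step 2: add(S(add(SZ, SZ)), mul(SSZ, add(SSZ, SZ)))
  step 3: S(add(add(SZ, SZ), mul(SSZ, add(SSZ, SZ))))
  step 4: S(add(S(add(Z, SZ)), mul(SSZ, add(SSZ, SZ))))
  step 5: S(S(add(add(Z, SZ), mul(SSZ, add(SSZ, SZ)))))
  step 6: S(S(add(SZ, mul(SSZ, add(SSZ, SZ)))))
  step 7: S(S(S(add(Z, mul(SSZ, add(SSZ, SZ))))))
  step 8: S(S(S(mul(SSZ, add(SSZ, SZ)))))
  step 9: S(S(S(add(add(SSZ, SZ), mul(SZ, add(SSZ, SZ))))))
  step 10: S(S(S(add(S(add(SZ, SZ)), mul(SZ, add(SSZ, SZ))))))
  step 11: S(S(S(S(add(add(SZ, SZ), mul(SZ, add(SSZ, SZ)))))))
  step 12: S(S(S(S(add(S(add(Z, SZ)), mul(SZ, add(SSZ, SZ)))))))
  step 13: S(S(S(S(S(add(add(Z, SZ), mul(SZ, add(SSZ, SZ))))))))
  step 14: S(S(S(S(S(add(SZ, mul(SZ, add(SSZ, SZ))))))))
  step 15: S(S(S(S(S(S(add(Z, mul(SZ, add(SSZ, SZ)))))))))
  step 16: S(S(S(S(S(S(mul(SZ, add(SSZ, SZ))))))))
  step 17: S(S(S(S(S(S(add(add(SSZ, SZ), mul(Z, add(SSZ, SZ)))))))))
  step 18: S(S(S(S(S(S(add(S(add(SZ, SZ)), mul(Z, add(SSZ, SZ)))))))))
  step 19: S(S(S(S(S(S(S(add(add(SZ, SZ), mul(Z, add(SSZ, SZ))))))))))
  step 20: S(S(S(S(S(S(S(add(S(add(Z, SZ)), mul(Z, add(SSZ, SZ))))))))))
  step 21: S(S(S(S(S(S(S(S(add(add(Z, SZ), mul(Z, add(SSZ, SZ)))))))))))
  step 22: S(S(S(S(S(S(S(S(add(SZ, mul(Z, add(SSZ, SZ)))))))))))
  step 23: S(S(S(S(S(S(S(S(S(add(Z, mul(Z, add(SSZ, SZ))))))))))))
  step 24: S(S(S(S(S(S(S(S(S(mul(Z, add(SSZ, SZ)))))))))))
  step 25: S^9(Z)

Term B:
  start: add(S^4(Z), add(add(SSZ, Z), add(SSZ, Z)))
  step 1: S(add(SSSZ, add(add(SSZ, Z), add(SSZ, Z))))
  step 2: S(S(add(SSZ, add(add(SSZ, Z), add(SSZ, Z)))))
  step 3: S(S(S(add(SZ, add(add(SSZ, Z), add(SSZ, Z))))))
  step 4: S(S(S(S(add(Z, add(add(SSZ, Z), add(SSZ, Z)))))))
  step 5: S(S(S(S(add(add(SSZ, Z), add(SSZ, Z))))))
  step 6: S(S(S(S(add(S(add(SZ, Z)), add(SSZ, Z))))))
  step 7: S(S(S(S(S(add(add(SZ, Z), add(SSZ, Z)))))))
  step 8: S(S(S(S(S(add(S(add(Z, Z)), add(SSZ, Z)))))))
  step 9: S(S(S(S(S(S(add(add(Z, Z), add(SSZ, Z))))))))
  step 10: S(S(S(S(S(S(add(Z, add(SSZ, Z))))))))
  step 11: S(S(S(S(S(S(add(SSZ, Z)))))))
  step 12: S(S(S(S(S(S(S(add(SZ, Z))))))))
  step 13: S(S(S(S(S(S(S(S(add(Z, Z)))))))))
  step 14: S^8(Z)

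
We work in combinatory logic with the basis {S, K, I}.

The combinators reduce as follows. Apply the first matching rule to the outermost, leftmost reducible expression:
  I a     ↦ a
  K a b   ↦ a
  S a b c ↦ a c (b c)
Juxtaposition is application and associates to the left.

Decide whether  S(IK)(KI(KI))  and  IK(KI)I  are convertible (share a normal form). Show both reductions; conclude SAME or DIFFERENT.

Answer: DIFFERENT — A ⇓ SKI, B ⇓ KI

Reduction:
Term A:
  start: S(IK)(KI(KI))
  [1] SK(KI(KI))
  [2] SKI

Term B:
  start: IK(KI)I
  [1] K(KI)I
  [2] KI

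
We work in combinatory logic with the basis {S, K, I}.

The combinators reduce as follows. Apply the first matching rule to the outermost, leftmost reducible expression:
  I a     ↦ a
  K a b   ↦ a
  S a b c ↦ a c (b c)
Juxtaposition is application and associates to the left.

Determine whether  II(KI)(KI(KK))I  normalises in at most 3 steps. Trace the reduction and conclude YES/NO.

Answer: NO — after 3 steps the term is II, not yet normal

Derivation:
  start: II(KI)(KI(KK))I
  →1  I(KI)(KI(KK))I
  →2  KI(KI(KK))I
  →3  II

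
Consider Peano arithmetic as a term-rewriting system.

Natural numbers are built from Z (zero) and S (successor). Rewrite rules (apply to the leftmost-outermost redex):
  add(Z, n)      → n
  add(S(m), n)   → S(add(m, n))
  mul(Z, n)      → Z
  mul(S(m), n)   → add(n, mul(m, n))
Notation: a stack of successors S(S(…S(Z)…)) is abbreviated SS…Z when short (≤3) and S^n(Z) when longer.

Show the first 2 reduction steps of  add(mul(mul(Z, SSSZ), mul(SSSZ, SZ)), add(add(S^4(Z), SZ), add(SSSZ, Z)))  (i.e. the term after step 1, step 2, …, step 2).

  start: add(mul(mul(Z, SSSZ), mul(SSSZ, SZ)), add(add(S^4(Z), SZ), add(SSSZ, Z)))
  [1] add(mul(Z, mul(SSSZ, SZ)), add(add(S^4(Z), SZ), add(SSSZ, Z)))
  [2] add(Z, add(add(S^4(Z), SZ), add(SSSZ, Z)))

Answer: after 2 steps: add(Z, add(add(S^4(Z), SZ), add(SSSZ, Z)))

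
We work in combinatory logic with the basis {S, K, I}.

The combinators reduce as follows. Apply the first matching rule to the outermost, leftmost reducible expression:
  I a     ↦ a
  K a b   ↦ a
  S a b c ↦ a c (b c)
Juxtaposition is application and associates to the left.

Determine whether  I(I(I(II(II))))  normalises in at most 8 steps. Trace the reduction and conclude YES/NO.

Answer: YES — reaches normal form I in 6 ≤ 8 steps

Working:
  start: I(I(I(II(II))))
  [1] I(I(II(II)))
  [2] I(II(II))
  [3] II(II)
  [4] I(II)
  [5] II
  [6] I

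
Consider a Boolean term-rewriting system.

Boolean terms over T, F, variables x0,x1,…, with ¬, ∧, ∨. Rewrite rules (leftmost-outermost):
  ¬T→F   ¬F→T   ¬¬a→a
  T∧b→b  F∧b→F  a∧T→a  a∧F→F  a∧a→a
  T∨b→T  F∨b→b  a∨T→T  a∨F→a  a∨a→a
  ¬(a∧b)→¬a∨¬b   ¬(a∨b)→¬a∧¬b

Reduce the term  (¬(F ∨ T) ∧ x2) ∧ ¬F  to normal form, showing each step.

Answer: normal form = F  (in 6 steps)

Working:
  start: (¬(F ∨ T) ∧ x2) ∧ ¬F
  step 1: ((¬F ∧ ¬T) ∧ x2) ∧ ¬F
  step 2: ((T ∧ ¬T) ∧ x2) ∧ ¬F
  step 3: (¬T ∧ x2) ∧ ¬F
  step 4: (F ∧ x2) ∧ ¬F
  step 5: F ∧ ¬F
  step 6: F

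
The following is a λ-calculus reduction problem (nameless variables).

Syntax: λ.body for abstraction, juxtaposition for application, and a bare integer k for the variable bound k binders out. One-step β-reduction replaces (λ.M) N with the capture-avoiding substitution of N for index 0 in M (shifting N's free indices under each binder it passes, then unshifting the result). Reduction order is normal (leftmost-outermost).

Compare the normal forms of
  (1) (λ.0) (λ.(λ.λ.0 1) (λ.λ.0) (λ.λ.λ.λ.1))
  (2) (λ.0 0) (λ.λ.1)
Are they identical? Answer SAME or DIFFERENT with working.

Answer: DIFFERENT — A ⇓ λ.λ.λ.λ.1, B ⇓ λ.λ.λ.1

Reduction:
Term A:
  start: (λ.0) (λ.(λ.λ.0 1) (λ.λ.0) (λ.λ.λ.λ.1))
  [1] λ.(λ.λ.0 1) (λ.λ.0) (λ.λ.λ.λ.1)
  [2] λ.(λ.0 (λ.λ.0)) (λ.λ.λ.λ.1)
  [3] λ.(λ.λ.λ.λ.1) (λ.λ.0)
  [4] λ.λ.λ.λ.1

Term B:
  start: (λ.0 0) (λ.λ.1)
  [1] (λ.λ.1) (λ.λ.1)
  [2] λ.λ.λ.1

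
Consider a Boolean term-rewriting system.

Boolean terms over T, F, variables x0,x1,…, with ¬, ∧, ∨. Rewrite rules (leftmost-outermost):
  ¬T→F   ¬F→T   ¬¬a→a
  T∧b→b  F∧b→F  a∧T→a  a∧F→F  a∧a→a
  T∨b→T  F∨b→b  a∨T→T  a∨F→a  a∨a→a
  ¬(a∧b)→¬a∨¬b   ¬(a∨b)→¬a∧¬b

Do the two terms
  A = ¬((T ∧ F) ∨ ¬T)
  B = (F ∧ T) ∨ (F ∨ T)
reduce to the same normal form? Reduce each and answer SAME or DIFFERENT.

Term A:
  start: ¬((T ∧ F) ∨ ¬T)
  step 1: ¬(T ∧ F) ∧ ¬¬T
  step 2: (¬T ∨ ¬F) ∧ ¬¬T
  step 3: (F ∨ ¬F) ∧ ¬¬T
  step 4: ¬F ∧ ¬¬T
  step 5: T ∧ ¬¬T
  step 6: ¬¬T
  step 7: T

Term B:
  start: (F ∧ T) ∨ (F ∨ T)
  step 1: F ∨ (F ∨ T)
  step 2: F ∨ T
  step 3: T

Answer: SAME — A ⇓ T, B ⇓ T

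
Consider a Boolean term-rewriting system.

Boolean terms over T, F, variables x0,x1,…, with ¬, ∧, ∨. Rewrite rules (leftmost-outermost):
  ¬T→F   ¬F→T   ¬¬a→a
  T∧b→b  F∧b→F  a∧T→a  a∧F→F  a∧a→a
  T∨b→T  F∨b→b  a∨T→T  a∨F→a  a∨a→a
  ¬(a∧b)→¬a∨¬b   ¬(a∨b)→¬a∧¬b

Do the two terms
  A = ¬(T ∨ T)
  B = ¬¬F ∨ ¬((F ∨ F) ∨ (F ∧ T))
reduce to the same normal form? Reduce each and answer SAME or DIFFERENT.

Term A:
  start: ¬(T ∨ T)
  step 1: ¬T ∧ ¬T
  step 2: ¬T
  step 3: F

Term B:
  start: ¬¬F ∨ ¬((F ∨ F) ∨ (F ∧ T))
  step 1: F ∨ ¬((F ∨ F) ∨ (F ∧ T))
  step 2: ¬((F ∨ F) ∨ (F ∧ T))
  step 3: ¬(F ∨ F) ∧ ¬(F ∧ T)
  step 4: (¬F ∧ ¬F) ∧ ¬(F ∧ T)
  step 5: ¬F ∧ ¬(F ∧ T)
  step 6: T ∧ ¬(F ∧ T)
  step 7: ¬(F ∧ T)
  step 8: ¬F ∨ ¬T
  step 9: T ∨ ¬T
  step 10: T

Answer: DIFFERENT — A ⇓ F, B ⇓ T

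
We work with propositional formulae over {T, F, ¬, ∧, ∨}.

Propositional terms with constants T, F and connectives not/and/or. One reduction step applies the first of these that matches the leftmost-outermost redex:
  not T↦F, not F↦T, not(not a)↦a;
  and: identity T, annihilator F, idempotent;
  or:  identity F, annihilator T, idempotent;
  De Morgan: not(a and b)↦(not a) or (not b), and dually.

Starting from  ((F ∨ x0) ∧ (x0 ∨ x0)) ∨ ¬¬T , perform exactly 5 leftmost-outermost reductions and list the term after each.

  start: ((F ∨ x0) ∧ (x0 ∨ x0)) ∨ ¬¬T
  [1] (x0 ∧ (x0 ∨ x0)) ∨ ¬¬T
  [2] (x0 ∧ x0) ∨ ¬¬T
  [3] x0 ∨ ¬¬T
  [4] x0 ∨ T
  [5] T

Answer: after 5 steps: T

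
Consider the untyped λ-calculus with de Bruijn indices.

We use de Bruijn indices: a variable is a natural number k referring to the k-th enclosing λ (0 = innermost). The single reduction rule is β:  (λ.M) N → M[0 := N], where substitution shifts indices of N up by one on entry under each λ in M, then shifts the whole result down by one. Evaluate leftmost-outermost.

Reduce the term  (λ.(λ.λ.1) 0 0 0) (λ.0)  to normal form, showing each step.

Answer: normal form = λ.0  (in 4 steps)

Reduction:
  start: (λ.(λ.λ.1) 0 0 0) (λ.0)
  [1] (λ.λ.1) (λ.0) (λ.0) (λ.0)
  [2] (λ.λ.0) (λ.0) (λ.0)
  [3] (λ.0) (λ.0)
  [4] λ.0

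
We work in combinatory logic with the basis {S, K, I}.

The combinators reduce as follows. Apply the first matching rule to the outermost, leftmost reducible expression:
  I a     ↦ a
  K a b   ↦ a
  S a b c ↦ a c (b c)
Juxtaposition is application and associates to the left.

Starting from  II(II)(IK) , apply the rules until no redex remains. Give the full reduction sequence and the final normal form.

Answer: normal form = K  (in 5 steps)

Reduction:
  start: II(II)(IK)
  [1] I(II)(IK)
  [2] II(IK)
  [3] I(IK)
  [4] IK
  [5] K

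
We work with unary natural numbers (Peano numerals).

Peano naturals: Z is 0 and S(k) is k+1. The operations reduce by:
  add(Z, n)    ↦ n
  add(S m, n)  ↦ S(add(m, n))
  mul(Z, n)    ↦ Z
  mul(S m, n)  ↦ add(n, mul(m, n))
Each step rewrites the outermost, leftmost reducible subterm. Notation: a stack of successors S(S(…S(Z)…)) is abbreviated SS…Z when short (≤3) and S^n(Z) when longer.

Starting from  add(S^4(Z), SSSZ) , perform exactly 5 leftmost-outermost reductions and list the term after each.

Answer: after 5 steps: S^7(Z)

Reduction:
  start: add(S^4(Z), SSSZ)
  →1  S(add(SSSZ, SSSZ))
  →2  S(S(add(SSZ, SSSZ)))
  →3  S(S(S(add(SZ, SSSZ))))
  →4  S(S(S(S(add(Z, SSSZ)))))
  →5  S^7(Z)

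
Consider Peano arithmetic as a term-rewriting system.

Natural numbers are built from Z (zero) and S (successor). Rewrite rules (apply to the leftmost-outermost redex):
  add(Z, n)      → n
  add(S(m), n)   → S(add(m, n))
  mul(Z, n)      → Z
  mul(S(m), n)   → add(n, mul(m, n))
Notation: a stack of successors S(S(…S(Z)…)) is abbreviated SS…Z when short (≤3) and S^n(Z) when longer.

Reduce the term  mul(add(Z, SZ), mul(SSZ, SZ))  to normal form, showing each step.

  start: mul(add(Z, SZ), mul(SSZ, SZ))
  step 1: mul(SZ, mul(SSZ, SZ))
  step 2: add(mul(SSZ, SZ), mul(Z, mul(SSZ, SZ)))
  step 3: add(add(SZ, mul(SZ, SZ)), mul(Z, mul(SSZ, SZ)))
  step 4: add(S(add(Z, mul(SZ, SZ))), mul(Z, mul(SSZ, SZ)))
  step 5: S(add(add(Z, mul(SZ, SZ)), mul(Z, mul(SSZ, SZ))))
  step 6: S(add(mul(SZ, SZ), mul(Z, mul(SSZ, SZ))))
  step 7: S(add(add(SZ, mul(Z, SZ)), mul(Z, mul(SSZ, SZ))))
  step 8: S(add(S(add(Z, mul(Z, SZ))), mul(Z, mul(SSZ, SZ))))
  step 9: S(S(add(add(Z, mul(Z, SZ)), mul(Z, mul(SSZ, SZ)))))
  step 10: S(S(add(mul(Z, SZ), mul(Z, mul(SSZ, SZ)))))
  step 11: S(S(add(Z, mul(Z, mul(SSZ, SZ)))))
  step 12: S(S(mul(Z, mul(SSZ, SZ))))
  step 13: SSZ

Answer: normal form = SSZ  (in 13 steps)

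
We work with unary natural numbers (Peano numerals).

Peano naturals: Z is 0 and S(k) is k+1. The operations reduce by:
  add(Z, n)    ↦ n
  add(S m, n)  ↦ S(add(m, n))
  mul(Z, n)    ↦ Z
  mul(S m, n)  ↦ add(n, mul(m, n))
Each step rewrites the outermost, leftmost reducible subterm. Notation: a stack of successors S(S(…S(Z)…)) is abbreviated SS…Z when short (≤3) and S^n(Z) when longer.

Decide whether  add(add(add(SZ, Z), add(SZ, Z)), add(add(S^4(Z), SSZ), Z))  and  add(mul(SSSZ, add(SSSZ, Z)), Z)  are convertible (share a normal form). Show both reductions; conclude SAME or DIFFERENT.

Answer: DIFFERENT — A ⇓ S^8(Z), B ⇓ S^9(Z)

Derivation:
Term A:
  start: add(add(add(SZ, Z), add(SZ, Z)), add(add(S^4(Z), SSZ), Z))
  step 1: add(add(S(add(Z, Z)), add(SZ, Z)), add(add(S^4(Z), SSZ), Z))
  step 2: add(S(add(add(Z, Z), add(SZ, Z))), add(add(S^4(Z), SSZ), Z))
  step 3: S(add(add(add(Z, Z), add(SZ, Z)), add(add(S^4(Z), SSZ), Z)))
  step 4: S(add(add(Z, add(SZ, Z)), add(add(S^4(Z), SSZ), Z)))
  step 5: S(add(add(SZ, Z), add(add(S^4(Z), SSZ), Z)))
  step 6: S(add(S(add(Z, Z)), add(add(S^4(Z), SSZ), Z)))
  step 7: S(S(add(add(Z, Z), add(add(S^4(Z), SSZ), Z))))
  step 8: S(S(add(Z, add(add(S^4(Z), SSZ), Z))))
  step 9: S(S(add(add(S^4(Z), SSZ), Z)))
  step 10: S(S(add(S(add(SSSZ, SSZ)), Z)))
  step 11: S(S(S(add(add(SSSZ, SSZ), Z))))
  step 12: S(S(S(add(S(add(SSZ, SSZ)), Z))))
  step 13: S(S(S(S(add(add(SSZ, SSZ), Z)))))
  step 14: S(S(S(S(add(S(add(SZ, SSZ)), Z)))))
  step 15: S(S(S(S(S(add(add(SZ, SSZ), Z))))))
  step 16: S(S(S(S(S(add(S(add(Z, SSZ)), Z))))))
  step 17: S(S(S(S(S(S(add(add(Z, SSZ), Z)))))))
  step 18: S(S(S(S(S(S(add(SSZ, Z)))))))
  step 19: S(S(S(S(S(S(S(add(SZ, Z))))))))
  step 20: S(S(S(S(S(S(S(S(add(Z, Z)))))))))
  step 21: S^8(Z)

Term B:
  start: add(mul(SSSZ, add(SSSZ, Z)), Z)
  step 1: add(add(add(SSSZ, Z), mul(SSZ, add(SSSZ, Z))), Z)
  step 2: add(add(S(add(SSZ, Z)), mul(SSZ, add(SSSZ, Z))), Z)
  step 3: add(S(add(add(SSZ, Z), mul(SSZ, add(SSSZ, Z)))), Z)
  step 4: S(add(add(add(SSZ, Z), mul(SSZ, add(SSSZ, Z))), Z))
  step 5: S(add(add(S(add(SZ, Z)), mul(SSZ, add(SSSZ, Z))), Z))
  step 6: S(add(S(add(add(SZ, Z), mul(SSZ, add(SSSZ, Z)))), Z))
  step 7: S(S(add(add(add(SZ, Z), mul(SSZ, add(SSSZ, Z))), Z)))
  step 8: S(S(add(add(S(add(Z, Z)), mul(SSZ, add(SSSZ, Z))), Z)))
  step 9: S(S(add(S(add(add(Z, Z), mul(SSZ, add(SSSZ, Z)))), Z)))
  step 10: S(S(S(add(add(add(Z, Z), mul(SSZ, add(SSSZ, Z))), Z))))
  step 11: S(S(S(add(add(Z, mul(SSZ, add(SSSZ, Z))), Z))))
  step 12: S(S(S(add(mul(SSZ, add(SSSZ, Z)), Z))))
  step 13: S(S(S(add(add(add(SSSZ, Z), mul(SZ, add(SSSZ, Z))), Z))))
  step 14: S(S(S(add(add(S(add(SSZ, Z)), mul(SZ, add(SSSZ, Z))), Z))))
  step 15: S(S(S(add(S(add(add(SSZ, Z), mul(SZ, add(SSSZ, Z)))), Z))))
  step 16: S(S(S(S(add(add(add(SSZ, Z), mul(SZ, add(SSSZ, Z))), Z)))))
  step 17: S(S(S(S(add(add(S(add(SZ, Z)), mul(SZ, add(SSSZ, Z))), Z)))))
  step 18: S(S(S(S(add(S(add(add(SZ, Z), mul(SZ, add(SSSZ, Z)))), Z)))))
  step 19: S(S(S(S(S(add(add(add(SZ, Z), mul(SZ, add(SSSZ, Z))), Z))))))
  step 20: S(S(S(S(S(add(add(S(add(Z, Z)), mul(SZ, add(SSSZ, Z))), Z))))))
  step 21: S(S(S(S(S(add(S(add(add(Z, Z), mul(SZ, add(SSSZ, Z)))), Z))))))
  step 22: S(S(S(S(S(S(add(add(add(Z, Z), mul(SZ, add(SSSZ, Z))), Z)))))))
  step 23: S(S(S(S(S(S(add(add(Z, mul(SZ, add(SSSZ, Z))), Z)))))))
  step 24: S(S(S(S(S(S(add(mul(SZ, add(SSSZ, Z)), Z)))))))
  step 25: S(S(S(S(S(S(add(add(add(SSSZ, Z), mul(Z, add(SSSZ, Z))), Z)))))))
  step 26: S(S(S(S(S(S(add(add(S(add(SSZ, Z)), mul(Z, add(SSSZ, Z))), Z)))))))
  step 27: S(S(S(S(S(S(add(S(add(add(SSZ, Z), mul(Z, add(SSSZ, Z)))), Z)))))))
  step 28: S(S(S(S(S(S(S(add(add(add(SSZ, Z), mul(Z, add(SSSZ, Z))), Z))))))))
  step 29: S(S(S(S(S(S(S(add(add(S(add(SZ, Z)), mul(Z, add(SSSZ, Z))), Z))))))))
  step 30: S(S(S(S(S(S(S(add(S(add(add(SZ, Z), mul(Z, add(SSSZ, Z)))), Z))))))))
  step 31: S(S(S(S(S(S(S(S(add(add(add(SZ, Z), mul(Z, add(SSSZ, Z))), Z)))))))))
  step 32: S(S(S(S(S(S(S(S(add(add(S(add(Z, Z)), mul(Z, add(SSSZ, Z))), Z)))))))))
  step 33: S(S(S(S(S(S(S(S(add(S(add(add(Z, Z), mul(Z, add(SSSZ, Z)))), Z)))))))))
  step 34: S(S(S(S(S(S(S(S(S(add(add(add(Z, Z), mul(Z, add(SSSZ, Z))), Z))))))))))
  step 35: S(S(S(S(S(S(S(S(S(add(add(Z, mul(Z, add(SSSZ, Z))), Z))))))))))
  step 36: S(S(S(S(S(S(S(S(S(add(mul(Z, add(SSSZ, Z)), Z))))))))))
  step 37: S(S(S(S(S(S(S(S(S(add(Z, Z))))))))))
  step 38: S^9(Z)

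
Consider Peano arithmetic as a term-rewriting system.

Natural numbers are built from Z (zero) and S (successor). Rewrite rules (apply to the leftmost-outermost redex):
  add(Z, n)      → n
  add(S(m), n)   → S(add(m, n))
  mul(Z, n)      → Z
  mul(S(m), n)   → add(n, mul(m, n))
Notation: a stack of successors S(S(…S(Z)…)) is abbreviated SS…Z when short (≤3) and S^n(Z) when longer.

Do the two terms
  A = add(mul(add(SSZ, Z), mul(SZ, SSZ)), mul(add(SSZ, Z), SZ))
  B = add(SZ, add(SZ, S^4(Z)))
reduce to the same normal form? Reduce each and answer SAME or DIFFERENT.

Term A:
  start: add(mul(add(SSZ, Z), mul(SZ, SSZ)), mul(add(SSZ, Z), SZ))
  step 1: add(mul(S(add(SZ, Z)), mul(SZ, SSZ)), mul(add(SSZ, Z), SZ))
  step 2: add(add(mul(SZ, SSZ), mul(add(SZ, Z), mul(SZ, SSZ))), mul(add(SSZ, Z), SZ))
  step 3: add(add(add(SSZ, mul(Z, SSZ)), mul(add(SZ, Z), mul(SZ, SSZ))), mul(add(SSZ, Z), SZ))
  step 4: add(add(S(add(SZ, mul(Z, SSZ))), mul(add(SZ, Z), mul(SZ, SSZ))), mul(add(SSZ, Z), SZ))
  step 5: add(S(add(add(SZ, mul(Z, SSZ)), mul(add(SZ, Z), mul(SZ, SSZ)))), mul(add(SSZ, Z), SZ))
  step 6: S(add(add(add(SZ, mul(Z, SSZ)), mul(add(SZ, Z), mul(SZ, SSZ))), mul(add(SSZ, Z), SZ)))
  step 7: S(add(add(S(add(Z, mul(Z, SSZ))), mul(add(SZ, Z), mul(SZ, SSZ))), mul(add(SSZ, Z), SZ)))
  step 8: S(add(S(add(add(Z, mul(Z, SSZ)), mul(add(SZ, Z), mul(SZ, SSZ)))), mul(add(SSZ, Z), SZ)))
  step 9: S(S(add(add(add(Z, mul(Z, SSZ)), mul(add(SZ, Z), mul(SZ, SSZ))), mul(add(SSZ, Z), SZ))))
  step 10: S(S(add(add(mul(Z, SSZ), mul(add(SZ, Z), mul(SZ, SSZ))), mul(add(SSZ, Z), SZ))))
  step 11: S(S(add(add(Z, mul(add(SZ, Z), mul(SZ, SSZ))), mul(add(SSZ, Z), SZ))))
  step 12: S(S(add(mul(add(SZ, Z), mul(SZ, SSZ)), mul(add(SSZ, Z), SZ))))
  step 13: S(S(add(mul(S(add(Z, Z)), mul(SZ, SSZ)), mul(add(SSZ, Z), SZ))))
  step 14: S(S(add(add(mul(SZ, SSZ), mul(add(Z, Z), mul(SZ, SSZ))), mul(add(SSZ, Z), SZ))))
  step 15: S(S(add(add(add(SSZ, mul(Z, SSZ)), mul(add(Z, Z), mul(SZ, SSZ))), mul(add(SSZ, Z), SZ))))
  step 16: S(S(add(add(S(add(SZ, mul(Z, SSZ))), mul(add(Z, Z), mul(SZ, SSZ))), mul(add(SSZ, Z), SZ))))
  step 17: S(S(add(S(add(add(SZ, mul(Z, SSZ)), mul(add(Z, Z), mul(SZ, SSZ)))), mul(add(SSZ, Z), SZ))))
  step 18: S(S(S(add(add(add(SZ, mul(Z, SSZ)), mul(add(Z, Z), mul(SZ, SSZ))), mul(add(SSZ, Z), SZ)))))
  step 19: S(S(S(add(add(S(add(Z, mul(Z, SSZ))), mul(add(Z, Z), mul(SZ, SSZ))), mul(add(SSZ, Z), SZ)))))
  step 20: S(S(S(add(S(add(add(Z, mul(Z, SSZ)), mul(add(Z, Z), mul(SZ, SSZ)))), mul(add(SSZ, Z), SZ)))))
  step 21: S(S(S(S(add(add(add(Z, mul(Z, SSZ)), mul(add(Z, Z), mul(SZ, SSZ))), mul(add(SSZ, Z), SZ))))))
  step 22: S(S(S(S(add(add(mul(Z, SSZ), mul(add(Z, Z), mul(SZ, SSZ))), mul(add(SSZ, Z), SZ))))))
  step 23: S(S(S(S(add(add(Z, mul(add(Z, Z), mul(SZ, SSZ))), mul(add(SSZ, Z), SZ))))))
  step 24: S(S(S(S(add(mul(add(Z, Z), mul(SZ, SSZ)), mul(add(SSZ, Z), SZ))))))
  step 25: S(S(S(S(add(mul(Z, mul(SZ, SSZ)), mul(add(SSZ, Z), SZ))))))
  step 26: S(S(S(S(add(Z, mul(add(SSZ, Z), SZ))))))
  step 27: S(S(S(S(mul(add(SSZ, Z), SZ)))))
  step 28: S(S(S(S(mul(S(add(SZ, Z)), SZ)))))
  step 29: S(S(S(S(add(SZ, mul(add(SZ, Z), SZ))))))
  step 30: S(S(S(S(S(add(Z, mul(add(SZ, Z), SZ)))))))
  step 31: S(S(S(S(S(mul(add(SZ, Z), SZ))))))
  step 32: S(S(S(S(S(mul(S(add(Z, Z)), SZ))))))
  step 33: S(S(S(S(S(add(SZ, mul(add(Z, Z), SZ)))))))
  step 34: S(S(S(S(S(S(add(Z, mul(add(Z, Z), SZ))))))))
  step 35: S(S(S(S(S(S(mul(add(Z, Z), SZ)))))))
  step 36: S(S(S(S(S(S(mul(Z, SZ)))))))
  step 37: S^6(Z)

Term B:
  start: add(SZ, add(SZ, S^4(Z)))
  step 1: S(add(Z, add(SZ, S^4(Z))))
  step 2: S(add(SZ, S^4(Z)))
  step 3: S(S(add(Z, S^4(Z))))
  step 4: S^6(Z)

Answer: SAME — A ⇓ S^6(Z), B ⇓ S^6(Z)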